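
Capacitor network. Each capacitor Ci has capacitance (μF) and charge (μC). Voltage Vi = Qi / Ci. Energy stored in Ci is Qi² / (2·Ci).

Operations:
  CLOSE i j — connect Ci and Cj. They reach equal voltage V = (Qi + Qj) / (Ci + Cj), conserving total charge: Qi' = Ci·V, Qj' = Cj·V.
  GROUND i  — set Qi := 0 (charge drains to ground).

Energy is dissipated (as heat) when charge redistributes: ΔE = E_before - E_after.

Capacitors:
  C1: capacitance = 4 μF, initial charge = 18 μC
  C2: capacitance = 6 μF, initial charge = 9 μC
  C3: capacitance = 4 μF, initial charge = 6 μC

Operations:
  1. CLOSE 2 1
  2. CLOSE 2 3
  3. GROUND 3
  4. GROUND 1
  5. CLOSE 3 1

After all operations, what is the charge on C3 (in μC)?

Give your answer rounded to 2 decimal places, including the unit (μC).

Initial: C1(4μF, Q=18μC, V=4.50V), C2(6μF, Q=9μC, V=1.50V), C3(4μF, Q=6μC, V=1.50V)
Op 1: CLOSE 2-1: Q_total=27.00, C_total=10.00, V=2.70; Q2=16.20, Q1=10.80; dissipated=10.800
Op 2: CLOSE 2-3: Q_total=22.20, C_total=10.00, V=2.22; Q2=13.32, Q3=8.88; dissipated=1.728
Op 3: GROUND 3: Q3=0; energy lost=9.857
Op 4: GROUND 1: Q1=0; energy lost=14.580
Op 5: CLOSE 3-1: Q_total=0.00, C_total=8.00, V=0.00; Q3=0.00, Q1=0.00; dissipated=0.000
Final charges: Q1=0.00, Q2=13.32, Q3=0.00

Answer: 0.00 μC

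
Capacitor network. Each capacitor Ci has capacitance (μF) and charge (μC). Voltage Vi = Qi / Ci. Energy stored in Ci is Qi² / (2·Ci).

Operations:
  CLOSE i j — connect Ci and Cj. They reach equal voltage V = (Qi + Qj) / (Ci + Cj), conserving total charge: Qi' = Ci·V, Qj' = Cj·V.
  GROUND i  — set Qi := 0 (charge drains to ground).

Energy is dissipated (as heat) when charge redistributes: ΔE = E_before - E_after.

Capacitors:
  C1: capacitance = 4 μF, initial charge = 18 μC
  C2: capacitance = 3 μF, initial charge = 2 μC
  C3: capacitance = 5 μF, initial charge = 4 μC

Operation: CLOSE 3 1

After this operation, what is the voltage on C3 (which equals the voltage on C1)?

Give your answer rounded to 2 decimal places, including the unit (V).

Answer: 2.44 V

Derivation:
Initial: C1(4μF, Q=18μC, V=4.50V), C2(3μF, Q=2μC, V=0.67V), C3(5μF, Q=4μC, V=0.80V)
Op 1: CLOSE 3-1: Q_total=22.00, C_total=9.00, V=2.44; Q3=12.22, Q1=9.78; dissipated=15.211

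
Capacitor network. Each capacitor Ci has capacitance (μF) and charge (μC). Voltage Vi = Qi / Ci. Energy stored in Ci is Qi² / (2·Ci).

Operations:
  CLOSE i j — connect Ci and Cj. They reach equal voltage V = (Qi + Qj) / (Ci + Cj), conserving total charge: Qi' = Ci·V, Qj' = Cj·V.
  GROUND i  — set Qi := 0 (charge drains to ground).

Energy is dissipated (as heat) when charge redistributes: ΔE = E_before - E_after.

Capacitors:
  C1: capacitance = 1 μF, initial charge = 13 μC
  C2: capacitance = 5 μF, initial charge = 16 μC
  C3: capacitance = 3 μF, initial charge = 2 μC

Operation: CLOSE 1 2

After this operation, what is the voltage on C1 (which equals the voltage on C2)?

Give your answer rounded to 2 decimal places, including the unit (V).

Initial: C1(1μF, Q=13μC, V=13.00V), C2(5μF, Q=16μC, V=3.20V), C3(3μF, Q=2μC, V=0.67V)
Op 1: CLOSE 1-2: Q_total=29.00, C_total=6.00, V=4.83; Q1=4.83, Q2=24.17; dissipated=40.017

Answer: 4.83 V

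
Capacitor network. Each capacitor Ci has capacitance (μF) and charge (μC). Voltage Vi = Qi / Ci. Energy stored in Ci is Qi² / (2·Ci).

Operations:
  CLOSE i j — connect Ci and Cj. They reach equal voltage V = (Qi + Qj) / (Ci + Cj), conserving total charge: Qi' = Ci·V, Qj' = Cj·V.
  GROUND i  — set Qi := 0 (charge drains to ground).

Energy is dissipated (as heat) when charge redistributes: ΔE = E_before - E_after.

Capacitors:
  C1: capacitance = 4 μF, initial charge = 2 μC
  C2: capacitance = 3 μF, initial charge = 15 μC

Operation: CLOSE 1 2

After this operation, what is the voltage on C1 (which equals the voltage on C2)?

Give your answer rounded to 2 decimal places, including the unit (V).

Initial: C1(4μF, Q=2μC, V=0.50V), C2(3μF, Q=15μC, V=5.00V)
Op 1: CLOSE 1-2: Q_total=17.00, C_total=7.00, V=2.43; Q1=9.71, Q2=7.29; dissipated=17.357

Answer: 2.43 V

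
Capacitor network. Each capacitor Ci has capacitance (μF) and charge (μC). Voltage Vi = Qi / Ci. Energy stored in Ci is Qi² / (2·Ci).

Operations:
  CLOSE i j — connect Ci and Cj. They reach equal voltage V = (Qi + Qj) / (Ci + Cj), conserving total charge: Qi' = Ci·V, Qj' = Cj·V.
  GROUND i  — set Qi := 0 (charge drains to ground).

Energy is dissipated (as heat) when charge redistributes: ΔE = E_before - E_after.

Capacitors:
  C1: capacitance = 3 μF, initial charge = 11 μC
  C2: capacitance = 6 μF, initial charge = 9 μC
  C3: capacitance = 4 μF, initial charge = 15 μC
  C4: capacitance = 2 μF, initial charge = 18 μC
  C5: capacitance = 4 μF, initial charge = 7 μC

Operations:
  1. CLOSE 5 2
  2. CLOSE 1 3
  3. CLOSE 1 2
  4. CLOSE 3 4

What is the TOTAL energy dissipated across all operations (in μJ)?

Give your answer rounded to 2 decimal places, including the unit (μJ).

Answer: 23.18 μJ

Derivation:
Initial: C1(3μF, Q=11μC, V=3.67V), C2(6μF, Q=9μC, V=1.50V), C3(4μF, Q=15μC, V=3.75V), C4(2μF, Q=18μC, V=9.00V), C5(4μF, Q=7μC, V=1.75V)
Op 1: CLOSE 5-2: Q_total=16.00, C_total=10.00, V=1.60; Q5=6.40, Q2=9.60; dissipated=0.075
Op 2: CLOSE 1-3: Q_total=26.00, C_total=7.00, V=3.71; Q1=11.14, Q3=14.86; dissipated=0.006
Op 3: CLOSE 1-2: Q_total=20.74, C_total=9.00, V=2.30; Q1=6.91, Q2=13.83; dissipated=4.470
Op 4: CLOSE 3-4: Q_total=32.86, C_total=6.00, V=5.48; Q3=21.90, Q4=10.95; dissipated=18.626
Total dissipated: 23.177 μJ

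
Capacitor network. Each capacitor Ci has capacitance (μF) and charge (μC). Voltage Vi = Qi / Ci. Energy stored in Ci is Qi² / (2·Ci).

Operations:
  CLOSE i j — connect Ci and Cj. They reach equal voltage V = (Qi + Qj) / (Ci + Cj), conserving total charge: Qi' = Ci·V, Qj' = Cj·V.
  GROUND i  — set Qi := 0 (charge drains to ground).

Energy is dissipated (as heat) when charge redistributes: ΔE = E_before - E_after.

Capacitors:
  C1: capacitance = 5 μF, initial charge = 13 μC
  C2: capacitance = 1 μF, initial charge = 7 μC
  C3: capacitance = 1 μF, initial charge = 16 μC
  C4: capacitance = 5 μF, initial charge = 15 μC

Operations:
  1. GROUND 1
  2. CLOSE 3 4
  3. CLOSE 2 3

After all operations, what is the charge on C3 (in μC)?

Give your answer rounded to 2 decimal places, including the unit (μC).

Initial: C1(5μF, Q=13μC, V=2.60V), C2(1μF, Q=7μC, V=7.00V), C3(1μF, Q=16μC, V=16.00V), C4(5μF, Q=15μC, V=3.00V)
Op 1: GROUND 1: Q1=0; energy lost=16.900
Op 2: CLOSE 3-4: Q_total=31.00, C_total=6.00, V=5.17; Q3=5.17, Q4=25.83; dissipated=70.417
Op 3: CLOSE 2-3: Q_total=12.17, C_total=2.00, V=6.08; Q2=6.08, Q3=6.08; dissipated=0.840
Final charges: Q1=0.00, Q2=6.08, Q3=6.08, Q4=25.83

Answer: 6.08 μC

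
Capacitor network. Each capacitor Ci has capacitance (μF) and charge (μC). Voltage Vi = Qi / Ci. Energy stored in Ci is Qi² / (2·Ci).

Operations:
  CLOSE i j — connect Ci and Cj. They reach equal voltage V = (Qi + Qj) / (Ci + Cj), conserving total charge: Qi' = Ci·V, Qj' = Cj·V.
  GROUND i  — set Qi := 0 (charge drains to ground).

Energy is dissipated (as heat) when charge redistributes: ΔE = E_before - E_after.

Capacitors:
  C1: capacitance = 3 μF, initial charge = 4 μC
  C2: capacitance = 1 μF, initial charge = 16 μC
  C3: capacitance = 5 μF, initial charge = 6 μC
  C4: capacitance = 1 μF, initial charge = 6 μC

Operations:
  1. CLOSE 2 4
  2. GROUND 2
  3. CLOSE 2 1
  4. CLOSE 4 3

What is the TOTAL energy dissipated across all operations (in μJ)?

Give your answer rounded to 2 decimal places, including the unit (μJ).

Initial: C1(3μF, Q=4μC, V=1.33V), C2(1μF, Q=16μC, V=16.00V), C3(5μF, Q=6μC, V=1.20V), C4(1μF, Q=6μC, V=6.00V)
Op 1: CLOSE 2-4: Q_total=22.00, C_total=2.00, V=11.00; Q2=11.00, Q4=11.00; dissipated=25.000
Op 2: GROUND 2: Q2=0; energy lost=60.500
Op 3: CLOSE 2-1: Q_total=4.00, C_total=4.00, V=1.00; Q2=1.00, Q1=3.00; dissipated=0.667
Op 4: CLOSE 4-3: Q_total=17.00, C_total=6.00, V=2.83; Q4=2.83, Q3=14.17; dissipated=40.017
Total dissipated: 126.183 μJ

Answer: 126.18 μJ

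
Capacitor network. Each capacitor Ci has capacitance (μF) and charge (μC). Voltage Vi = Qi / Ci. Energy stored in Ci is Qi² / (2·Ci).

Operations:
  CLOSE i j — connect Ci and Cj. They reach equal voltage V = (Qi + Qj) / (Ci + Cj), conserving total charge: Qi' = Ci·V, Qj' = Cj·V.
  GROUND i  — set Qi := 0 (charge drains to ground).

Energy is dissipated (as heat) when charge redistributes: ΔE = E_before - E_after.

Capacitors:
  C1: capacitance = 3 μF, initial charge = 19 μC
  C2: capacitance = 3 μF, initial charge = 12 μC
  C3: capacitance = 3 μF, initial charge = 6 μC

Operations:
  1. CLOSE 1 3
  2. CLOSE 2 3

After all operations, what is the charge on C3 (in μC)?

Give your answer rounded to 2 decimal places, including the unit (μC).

Answer: 12.25 μC

Derivation:
Initial: C1(3μF, Q=19μC, V=6.33V), C2(3μF, Q=12μC, V=4.00V), C3(3μF, Q=6μC, V=2.00V)
Op 1: CLOSE 1-3: Q_total=25.00, C_total=6.00, V=4.17; Q1=12.50, Q3=12.50; dissipated=14.083
Op 2: CLOSE 2-3: Q_total=24.50, C_total=6.00, V=4.08; Q2=12.25, Q3=12.25; dissipated=0.021
Final charges: Q1=12.50, Q2=12.25, Q3=12.25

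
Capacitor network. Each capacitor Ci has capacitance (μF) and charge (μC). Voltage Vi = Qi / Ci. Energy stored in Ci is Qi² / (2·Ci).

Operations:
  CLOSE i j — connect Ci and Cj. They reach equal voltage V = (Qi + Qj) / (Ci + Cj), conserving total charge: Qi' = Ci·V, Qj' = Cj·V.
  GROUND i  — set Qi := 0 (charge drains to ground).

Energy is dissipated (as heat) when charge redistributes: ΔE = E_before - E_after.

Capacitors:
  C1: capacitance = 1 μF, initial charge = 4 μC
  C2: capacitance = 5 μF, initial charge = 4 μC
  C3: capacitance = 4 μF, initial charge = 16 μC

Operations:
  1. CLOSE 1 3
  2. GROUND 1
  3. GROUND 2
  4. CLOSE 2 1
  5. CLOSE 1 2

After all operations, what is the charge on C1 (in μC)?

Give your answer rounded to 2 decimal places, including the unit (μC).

Answer: 0.00 μC

Derivation:
Initial: C1(1μF, Q=4μC, V=4.00V), C2(5μF, Q=4μC, V=0.80V), C3(4μF, Q=16μC, V=4.00V)
Op 1: CLOSE 1-3: Q_total=20.00, C_total=5.00, V=4.00; Q1=4.00, Q3=16.00; dissipated=0.000
Op 2: GROUND 1: Q1=0; energy lost=8.000
Op 3: GROUND 2: Q2=0; energy lost=1.600
Op 4: CLOSE 2-1: Q_total=0.00, C_total=6.00, V=0.00; Q2=0.00, Q1=0.00; dissipated=0.000
Op 5: CLOSE 1-2: Q_total=0.00, C_total=6.00, V=0.00; Q1=0.00, Q2=0.00; dissipated=0.000
Final charges: Q1=0.00, Q2=0.00, Q3=16.00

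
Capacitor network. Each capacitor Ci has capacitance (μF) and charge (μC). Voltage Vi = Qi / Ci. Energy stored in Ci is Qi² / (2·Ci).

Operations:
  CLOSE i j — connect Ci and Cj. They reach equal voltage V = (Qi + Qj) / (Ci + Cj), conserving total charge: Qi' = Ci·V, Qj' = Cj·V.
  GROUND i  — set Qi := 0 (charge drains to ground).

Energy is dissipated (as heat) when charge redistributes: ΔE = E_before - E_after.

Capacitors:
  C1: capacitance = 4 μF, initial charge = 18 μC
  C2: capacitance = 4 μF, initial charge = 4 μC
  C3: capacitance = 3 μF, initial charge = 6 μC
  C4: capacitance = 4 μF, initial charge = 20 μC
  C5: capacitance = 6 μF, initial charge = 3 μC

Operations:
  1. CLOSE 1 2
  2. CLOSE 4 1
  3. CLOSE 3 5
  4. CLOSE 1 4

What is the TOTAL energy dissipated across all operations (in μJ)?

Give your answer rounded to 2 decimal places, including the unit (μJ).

Initial: C1(4μF, Q=18μC, V=4.50V), C2(4μF, Q=4μC, V=1.00V), C3(3μF, Q=6μC, V=2.00V), C4(4μF, Q=20μC, V=5.00V), C5(6μF, Q=3μC, V=0.50V)
Op 1: CLOSE 1-2: Q_total=22.00, C_total=8.00, V=2.75; Q1=11.00, Q2=11.00; dissipated=12.250
Op 2: CLOSE 4-1: Q_total=31.00, C_total=8.00, V=3.88; Q4=15.50, Q1=15.50; dissipated=5.062
Op 3: CLOSE 3-5: Q_total=9.00, C_total=9.00, V=1.00; Q3=3.00, Q5=6.00; dissipated=2.250
Op 4: CLOSE 1-4: Q_total=31.00, C_total=8.00, V=3.88; Q1=15.50, Q4=15.50; dissipated=0.000
Total dissipated: 19.562 μJ

Answer: 19.56 μJ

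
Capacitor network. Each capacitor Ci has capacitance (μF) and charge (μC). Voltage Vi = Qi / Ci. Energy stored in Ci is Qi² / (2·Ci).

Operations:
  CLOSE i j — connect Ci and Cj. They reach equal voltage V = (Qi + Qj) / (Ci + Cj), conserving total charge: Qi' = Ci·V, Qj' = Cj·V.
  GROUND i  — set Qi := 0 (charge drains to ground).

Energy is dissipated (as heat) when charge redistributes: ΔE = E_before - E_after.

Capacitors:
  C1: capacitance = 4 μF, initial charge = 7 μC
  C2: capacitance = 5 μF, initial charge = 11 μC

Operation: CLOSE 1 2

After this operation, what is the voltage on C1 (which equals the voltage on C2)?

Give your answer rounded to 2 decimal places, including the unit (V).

Answer: 2.00 V

Derivation:
Initial: C1(4μF, Q=7μC, V=1.75V), C2(5μF, Q=11μC, V=2.20V)
Op 1: CLOSE 1-2: Q_total=18.00, C_total=9.00, V=2.00; Q1=8.00, Q2=10.00; dissipated=0.225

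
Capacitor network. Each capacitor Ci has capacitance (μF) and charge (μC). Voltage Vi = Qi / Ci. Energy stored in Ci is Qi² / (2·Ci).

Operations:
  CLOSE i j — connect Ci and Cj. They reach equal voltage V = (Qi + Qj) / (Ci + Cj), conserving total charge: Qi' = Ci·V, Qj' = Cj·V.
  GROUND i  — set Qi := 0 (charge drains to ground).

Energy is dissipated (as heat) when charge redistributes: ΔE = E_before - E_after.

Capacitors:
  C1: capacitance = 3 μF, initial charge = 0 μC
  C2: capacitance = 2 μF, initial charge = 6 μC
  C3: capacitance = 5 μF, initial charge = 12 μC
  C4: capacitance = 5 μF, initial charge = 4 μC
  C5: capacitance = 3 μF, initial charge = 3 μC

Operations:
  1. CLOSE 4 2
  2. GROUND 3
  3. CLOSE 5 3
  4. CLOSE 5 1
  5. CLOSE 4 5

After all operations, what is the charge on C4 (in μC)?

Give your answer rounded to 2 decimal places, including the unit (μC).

Initial: C1(3μF, Q=0μC, V=0.00V), C2(2μF, Q=6μC, V=3.00V), C3(5μF, Q=12μC, V=2.40V), C4(5μF, Q=4μC, V=0.80V), C5(3μF, Q=3μC, V=1.00V)
Op 1: CLOSE 4-2: Q_total=10.00, C_total=7.00, V=1.43; Q4=7.14, Q2=2.86; dissipated=3.457
Op 2: GROUND 3: Q3=0; energy lost=14.400
Op 3: CLOSE 5-3: Q_total=3.00, C_total=8.00, V=0.38; Q5=1.12, Q3=1.88; dissipated=0.938
Op 4: CLOSE 5-1: Q_total=1.12, C_total=6.00, V=0.19; Q5=0.56, Q1=0.56; dissipated=0.105
Op 5: CLOSE 4-5: Q_total=7.71, C_total=8.00, V=0.96; Q4=4.82, Q5=2.89; dissipated=1.444
Final charges: Q1=0.56, Q2=2.86, Q3=1.88, Q4=4.82, Q5=2.89

Answer: 4.82 μC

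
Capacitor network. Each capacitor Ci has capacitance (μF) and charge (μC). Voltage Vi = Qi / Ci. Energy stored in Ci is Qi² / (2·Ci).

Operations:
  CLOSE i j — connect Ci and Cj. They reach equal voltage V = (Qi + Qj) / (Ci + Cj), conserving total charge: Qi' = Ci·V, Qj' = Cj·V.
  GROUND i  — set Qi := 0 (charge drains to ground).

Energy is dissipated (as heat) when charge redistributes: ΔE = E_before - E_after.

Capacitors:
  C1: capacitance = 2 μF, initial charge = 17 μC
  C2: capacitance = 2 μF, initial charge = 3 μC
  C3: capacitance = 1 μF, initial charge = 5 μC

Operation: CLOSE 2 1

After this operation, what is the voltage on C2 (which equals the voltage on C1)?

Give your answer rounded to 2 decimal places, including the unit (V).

Answer: 5.00 V

Derivation:
Initial: C1(2μF, Q=17μC, V=8.50V), C2(2μF, Q=3μC, V=1.50V), C3(1μF, Q=5μC, V=5.00V)
Op 1: CLOSE 2-1: Q_total=20.00, C_total=4.00, V=5.00; Q2=10.00, Q1=10.00; dissipated=24.500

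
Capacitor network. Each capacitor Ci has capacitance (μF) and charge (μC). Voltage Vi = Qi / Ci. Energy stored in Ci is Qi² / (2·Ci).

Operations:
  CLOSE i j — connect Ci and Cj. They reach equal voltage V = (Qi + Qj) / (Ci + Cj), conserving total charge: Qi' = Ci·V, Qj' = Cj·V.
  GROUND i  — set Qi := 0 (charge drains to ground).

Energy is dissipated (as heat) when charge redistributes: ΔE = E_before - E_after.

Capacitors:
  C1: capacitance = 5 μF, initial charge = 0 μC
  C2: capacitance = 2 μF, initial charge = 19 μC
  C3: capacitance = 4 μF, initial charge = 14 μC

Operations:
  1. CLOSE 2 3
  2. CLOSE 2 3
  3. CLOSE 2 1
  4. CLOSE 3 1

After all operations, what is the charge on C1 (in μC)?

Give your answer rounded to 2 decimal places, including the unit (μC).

Initial: C1(5μF, Q=0μC, V=0.00V), C2(2μF, Q=19μC, V=9.50V), C3(4μF, Q=14μC, V=3.50V)
Op 1: CLOSE 2-3: Q_total=33.00, C_total=6.00, V=5.50; Q2=11.00, Q3=22.00; dissipated=24.000
Op 2: CLOSE 2-3: Q_total=33.00, C_total=6.00, V=5.50; Q2=11.00, Q3=22.00; dissipated=0.000
Op 3: CLOSE 2-1: Q_total=11.00, C_total=7.00, V=1.57; Q2=3.14, Q1=7.86; dissipated=21.607
Op 4: CLOSE 3-1: Q_total=29.86, C_total=9.00, V=3.32; Q3=13.27, Q1=16.59; dissipated=17.149
Final charges: Q1=16.59, Q2=3.14, Q3=13.27

Answer: 16.59 μC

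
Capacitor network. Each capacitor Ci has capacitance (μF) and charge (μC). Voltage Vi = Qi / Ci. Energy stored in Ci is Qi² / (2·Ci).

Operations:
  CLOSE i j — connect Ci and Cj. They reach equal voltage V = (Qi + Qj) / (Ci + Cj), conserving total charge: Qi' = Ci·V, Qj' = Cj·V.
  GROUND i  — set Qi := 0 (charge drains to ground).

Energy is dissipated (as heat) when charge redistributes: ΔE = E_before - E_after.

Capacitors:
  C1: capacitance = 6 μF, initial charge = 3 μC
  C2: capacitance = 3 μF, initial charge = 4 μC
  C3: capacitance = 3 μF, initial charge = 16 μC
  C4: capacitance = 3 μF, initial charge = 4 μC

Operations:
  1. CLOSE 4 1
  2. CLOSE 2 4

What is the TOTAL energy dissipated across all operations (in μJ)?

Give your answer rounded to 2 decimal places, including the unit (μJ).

Answer: 0.93 μJ

Derivation:
Initial: C1(6μF, Q=3μC, V=0.50V), C2(3μF, Q=4μC, V=1.33V), C3(3μF, Q=16μC, V=5.33V), C4(3μF, Q=4μC, V=1.33V)
Op 1: CLOSE 4-1: Q_total=7.00, C_total=9.00, V=0.78; Q4=2.33, Q1=4.67; dissipated=0.694
Op 2: CLOSE 2-4: Q_total=6.33, C_total=6.00, V=1.06; Q2=3.17, Q4=3.17; dissipated=0.231
Total dissipated: 0.926 μJ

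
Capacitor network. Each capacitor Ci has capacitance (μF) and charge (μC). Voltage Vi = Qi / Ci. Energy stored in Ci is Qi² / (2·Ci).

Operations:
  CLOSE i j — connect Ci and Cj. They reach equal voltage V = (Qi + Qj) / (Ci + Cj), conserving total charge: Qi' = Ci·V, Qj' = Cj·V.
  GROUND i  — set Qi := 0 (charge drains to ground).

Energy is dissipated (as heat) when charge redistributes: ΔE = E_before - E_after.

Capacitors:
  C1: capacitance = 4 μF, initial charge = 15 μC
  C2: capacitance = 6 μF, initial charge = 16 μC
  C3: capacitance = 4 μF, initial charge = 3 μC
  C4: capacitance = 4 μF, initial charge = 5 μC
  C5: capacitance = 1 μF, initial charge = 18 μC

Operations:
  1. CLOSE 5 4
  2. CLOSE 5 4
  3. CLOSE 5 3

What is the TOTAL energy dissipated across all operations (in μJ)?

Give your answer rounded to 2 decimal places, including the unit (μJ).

Initial: C1(4μF, Q=15μC, V=3.75V), C2(6μF, Q=16μC, V=2.67V), C3(4μF, Q=3μC, V=0.75V), C4(4μF, Q=5μC, V=1.25V), C5(1μF, Q=18μC, V=18.00V)
Op 1: CLOSE 5-4: Q_total=23.00, C_total=5.00, V=4.60; Q5=4.60, Q4=18.40; dissipated=112.225
Op 2: CLOSE 5-4: Q_total=23.00, C_total=5.00, V=4.60; Q5=4.60, Q4=18.40; dissipated=0.000
Op 3: CLOSE 5-3: Q_total=7.60, C_total=5.00, V=1.52; Q5=1.52, Q3=6.08; dissipated=5.929
Total dissipated: 118.154 μJ

Answer: 118.15 μJ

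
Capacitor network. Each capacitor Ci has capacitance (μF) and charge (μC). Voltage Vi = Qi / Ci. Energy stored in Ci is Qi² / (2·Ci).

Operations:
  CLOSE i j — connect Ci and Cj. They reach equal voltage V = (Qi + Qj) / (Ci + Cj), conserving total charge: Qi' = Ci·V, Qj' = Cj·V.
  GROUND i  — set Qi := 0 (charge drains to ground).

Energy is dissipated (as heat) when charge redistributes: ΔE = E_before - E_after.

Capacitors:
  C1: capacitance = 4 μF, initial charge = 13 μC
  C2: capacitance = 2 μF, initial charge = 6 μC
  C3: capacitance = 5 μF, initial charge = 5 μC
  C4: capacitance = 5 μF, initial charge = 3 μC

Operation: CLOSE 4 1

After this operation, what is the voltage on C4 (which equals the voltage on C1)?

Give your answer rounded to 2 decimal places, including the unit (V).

Initial: C1(4μF, Q=13μC, V=3.25V), C2(2μF, Q=6μC, V=3.00V), C3(5μF, Q=5μC, V=1.00V), C4(5μF, Q=3μC, V=0.60V)
Op 1: CLOSE 4-1: Q_total=16.00, C_total=9.00, V=1.78; Q4=8.89, Q1=7.11; dissipated=7.803

Answer: 1.78 V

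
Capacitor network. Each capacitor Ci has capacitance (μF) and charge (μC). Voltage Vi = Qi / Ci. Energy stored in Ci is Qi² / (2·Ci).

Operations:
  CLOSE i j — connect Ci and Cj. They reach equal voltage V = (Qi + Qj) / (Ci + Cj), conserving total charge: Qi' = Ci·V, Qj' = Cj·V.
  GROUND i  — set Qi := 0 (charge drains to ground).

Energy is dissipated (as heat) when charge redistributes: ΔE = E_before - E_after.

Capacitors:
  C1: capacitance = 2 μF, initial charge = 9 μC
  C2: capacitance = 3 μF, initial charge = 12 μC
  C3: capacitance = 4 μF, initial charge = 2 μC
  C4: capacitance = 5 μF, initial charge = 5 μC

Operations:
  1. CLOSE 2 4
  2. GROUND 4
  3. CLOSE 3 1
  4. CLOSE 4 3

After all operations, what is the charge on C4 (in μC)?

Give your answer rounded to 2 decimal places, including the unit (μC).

Initial: C1(2μF, Q=9μC, V=4.50V), C2(3μF, Q=12μC, V=4.00V), C3(4μF, Q=2μC, V=0.50V), C4(5μF, Q=5μC, V=1.00V)
Op 1: CLOSE 2-4: Q_total=17.00, C_total=8.00, V=2.12; Q2=6.38, Q4=10.62; dissipated=8.438
Op 2: GROUND 4: Q4=0; energy lost=11.289
Op 3: CLOSE 3-1: Q_total=11.00, C_total=6.00, V=1.83; Q3=7.33, Q1=3.67; dissipated=10.667
Op 4: CLOSE 4-3: Q_total=7.33, C_total=9.00, V=0.81; Q4=4.07, Q3=3.26; dissipated=3.735
Final charges: Q1=3.67, Q2=6.38, Q3=3.26, Q4=4.07

Answer: 4.07 μC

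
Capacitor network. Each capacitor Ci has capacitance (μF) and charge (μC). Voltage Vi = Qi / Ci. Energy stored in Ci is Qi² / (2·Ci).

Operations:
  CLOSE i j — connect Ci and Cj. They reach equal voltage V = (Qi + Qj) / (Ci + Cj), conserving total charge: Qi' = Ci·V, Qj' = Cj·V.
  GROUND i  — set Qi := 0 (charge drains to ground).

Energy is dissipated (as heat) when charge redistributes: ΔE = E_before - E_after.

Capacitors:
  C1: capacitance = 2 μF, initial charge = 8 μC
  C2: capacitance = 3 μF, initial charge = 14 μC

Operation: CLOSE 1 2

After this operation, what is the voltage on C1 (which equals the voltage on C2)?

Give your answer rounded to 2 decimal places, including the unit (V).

Answer: 4.40 V

Derivation:
Initial: C1(2μF, Q=8μC, V=4.00V), C2(3μF, Q=14μC, V=4.67V)
Op 1: CLOSE 1-2: Q_total=22.00, C_total=5.00, V=4.40; Q1=8.80, Q2=13.20; dissipated=0.267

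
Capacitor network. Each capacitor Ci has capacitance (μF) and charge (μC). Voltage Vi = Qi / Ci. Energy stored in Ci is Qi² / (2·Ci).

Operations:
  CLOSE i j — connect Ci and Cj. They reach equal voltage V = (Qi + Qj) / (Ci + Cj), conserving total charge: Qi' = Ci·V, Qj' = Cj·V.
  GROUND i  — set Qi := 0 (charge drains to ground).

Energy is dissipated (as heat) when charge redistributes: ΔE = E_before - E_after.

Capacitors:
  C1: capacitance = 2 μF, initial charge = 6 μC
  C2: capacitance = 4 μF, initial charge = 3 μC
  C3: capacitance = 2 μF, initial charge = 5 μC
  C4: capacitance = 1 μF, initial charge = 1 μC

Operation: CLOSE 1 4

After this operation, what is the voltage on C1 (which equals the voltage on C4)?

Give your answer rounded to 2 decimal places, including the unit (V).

Initial: C1(2μF, Q=6μC, V=3.00V), C2(4μF, Q=3μC, V=0.75V), C3(2μF, Q=5μC, V=2.50V), C4(1μF, Q=1μC, V=1.00V)
Op 1: CLOSE 1-4: Q_total=7.00, C_total=3.00, V=2.33; Q1=4.67, Q4=2.33; dissipated=1.333

Answer: 2.33 V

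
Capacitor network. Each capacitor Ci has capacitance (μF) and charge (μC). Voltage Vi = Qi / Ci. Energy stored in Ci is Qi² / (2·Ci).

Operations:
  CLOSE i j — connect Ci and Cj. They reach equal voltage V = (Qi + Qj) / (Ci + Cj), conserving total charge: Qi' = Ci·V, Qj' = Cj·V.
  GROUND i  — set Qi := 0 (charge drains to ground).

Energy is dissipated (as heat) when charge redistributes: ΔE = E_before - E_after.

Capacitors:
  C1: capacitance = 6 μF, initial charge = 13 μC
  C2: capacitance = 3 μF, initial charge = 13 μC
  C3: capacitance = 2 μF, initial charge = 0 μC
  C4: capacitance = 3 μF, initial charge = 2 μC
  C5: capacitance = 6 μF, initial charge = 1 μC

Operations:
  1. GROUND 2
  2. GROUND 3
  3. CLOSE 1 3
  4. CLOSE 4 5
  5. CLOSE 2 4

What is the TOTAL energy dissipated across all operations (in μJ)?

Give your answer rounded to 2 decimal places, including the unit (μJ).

Answer: 32.02 μJ

Derivation:
Initial: C1(6μF, Q=13μC, V=2.17V), C2(3μF, Q=13μC, V=4.33V), C3(2μF, Q=0μC, V=0.00V), C4(3μF, Q=2μC, V=0.67V), C5(6μF, Q=1μC, V=0.17V)
Op 1: GROUND 2: Q2=0; energy lost=28.167
Op 2: GROUND 3: Q3=0; energy lost=0.000
Op 3: CLOSE 1-3: Q_total=13.00, C_total=8.00, V=1.62; Q1=9.75, Q3=3.25; dissipated=3.521
Op 4: CLOSE 4-5: Q_total=3.00, C_total=9.00, V=0.33; Q4=1.00, Q5=2.00; dissipated=0.250
Op 5: CLOSE 2-4: Q_total=1.00, C_total=6.00, V=0.17; Q2=0.50, Q4=0.50; dissipated=0.083
Total dissipated: 32.021 μJ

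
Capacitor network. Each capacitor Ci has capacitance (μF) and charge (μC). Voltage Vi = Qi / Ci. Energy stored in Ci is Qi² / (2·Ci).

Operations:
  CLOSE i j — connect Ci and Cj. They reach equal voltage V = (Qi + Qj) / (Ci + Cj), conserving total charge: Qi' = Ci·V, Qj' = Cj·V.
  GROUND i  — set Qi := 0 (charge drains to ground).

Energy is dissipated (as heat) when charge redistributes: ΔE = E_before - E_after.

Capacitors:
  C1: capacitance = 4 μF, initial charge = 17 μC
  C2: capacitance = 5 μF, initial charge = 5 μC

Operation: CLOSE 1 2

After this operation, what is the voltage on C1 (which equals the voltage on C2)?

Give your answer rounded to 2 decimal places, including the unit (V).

Answer: 2.44 V

Derivation:
Initial: C1(4μF, Q=17μC, V=4.25V), C2(5μF, Q=5μC, V=1.00V)
Op 1: CLOSE 1-2: Q_total=22.00, C_total=9.00, V=2.44; Q1=9.78, Q2=12.22; dissipated=11.736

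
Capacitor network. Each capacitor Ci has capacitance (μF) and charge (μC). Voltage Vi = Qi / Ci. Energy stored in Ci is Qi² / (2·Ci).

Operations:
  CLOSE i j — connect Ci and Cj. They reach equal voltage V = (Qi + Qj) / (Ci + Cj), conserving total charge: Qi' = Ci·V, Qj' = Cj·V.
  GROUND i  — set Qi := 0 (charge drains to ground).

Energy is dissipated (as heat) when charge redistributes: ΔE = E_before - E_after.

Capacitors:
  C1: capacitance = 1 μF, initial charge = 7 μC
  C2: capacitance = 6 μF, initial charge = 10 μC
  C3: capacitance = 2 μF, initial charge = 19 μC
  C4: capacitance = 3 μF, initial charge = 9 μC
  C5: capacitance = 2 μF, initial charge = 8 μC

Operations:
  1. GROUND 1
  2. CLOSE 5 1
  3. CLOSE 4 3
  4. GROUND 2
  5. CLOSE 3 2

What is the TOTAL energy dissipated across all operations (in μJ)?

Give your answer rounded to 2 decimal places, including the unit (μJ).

Initial: C1(1μF, Q=7μC, V=7.00V), C2(6μF, Q=10μC, V=1.67V), C3(2μF, Q=19μC, V=9.50V), C4(3μF, Q=9μC, V=3.00V), C5(2μF, Q=8μC, V=4.00V)
Op 1: GROUND 1: Q1=0; energy lost=24.500
Op 2: CLOSE 5-1: Q_total=8.00, C_total=3.00, V=2.67; Q5=5.33, Q1=2.67; dissipated=5.333
Op 3: CLOSE 4-3: Q_total=28.00, C_total=5.00, V=5.60; Q4=16.80, Q3=11.20; dissipated=25.350
Op 4: GROUND 2: Q2=0; energy lost=8.333
Op 5: CLOSE 3-2: Q_total=11.20, C_total=8.00, V=1.40; Q3=2.80, Q2=8.40; dissipated=23.520
Total dissipated: 87.037 μJ

Answer: 87.04 μJ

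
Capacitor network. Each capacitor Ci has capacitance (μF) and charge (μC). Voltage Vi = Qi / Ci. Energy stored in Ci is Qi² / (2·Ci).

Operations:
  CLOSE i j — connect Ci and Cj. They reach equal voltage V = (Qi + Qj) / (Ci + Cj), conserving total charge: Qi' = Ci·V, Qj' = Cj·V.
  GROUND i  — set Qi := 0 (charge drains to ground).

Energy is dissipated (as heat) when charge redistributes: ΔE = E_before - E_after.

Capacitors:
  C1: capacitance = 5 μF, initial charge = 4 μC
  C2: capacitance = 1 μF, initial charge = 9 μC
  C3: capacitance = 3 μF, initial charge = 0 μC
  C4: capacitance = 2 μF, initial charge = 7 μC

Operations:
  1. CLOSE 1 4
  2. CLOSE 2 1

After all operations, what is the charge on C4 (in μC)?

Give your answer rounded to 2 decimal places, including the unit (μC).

Answer: 3.14 μC

Derivation:
Initial: C1(5μF, Q=4μC, V=0.80V), C2(1μF, Q=9μC, V=9.00V), C3(3μF, Q=0μC, V=0.00V), C4(2μF, Q=7μC, V=3.50V)
Op 1: CLOSE 1-4: Q_total=11.00, C_total=7.00, V=1.57; Q1=7.86, Q4=3.14; dissipated=5.207
Op 2: CLOSE 2-1: Q_total=16.86, C_total=6.00, V=2.81; Q2=2.81, Q1=14.05; dissipated=22.993
Final charges: Q1=14.05, Q2=2.81, Q3=0.00, Q4=3.14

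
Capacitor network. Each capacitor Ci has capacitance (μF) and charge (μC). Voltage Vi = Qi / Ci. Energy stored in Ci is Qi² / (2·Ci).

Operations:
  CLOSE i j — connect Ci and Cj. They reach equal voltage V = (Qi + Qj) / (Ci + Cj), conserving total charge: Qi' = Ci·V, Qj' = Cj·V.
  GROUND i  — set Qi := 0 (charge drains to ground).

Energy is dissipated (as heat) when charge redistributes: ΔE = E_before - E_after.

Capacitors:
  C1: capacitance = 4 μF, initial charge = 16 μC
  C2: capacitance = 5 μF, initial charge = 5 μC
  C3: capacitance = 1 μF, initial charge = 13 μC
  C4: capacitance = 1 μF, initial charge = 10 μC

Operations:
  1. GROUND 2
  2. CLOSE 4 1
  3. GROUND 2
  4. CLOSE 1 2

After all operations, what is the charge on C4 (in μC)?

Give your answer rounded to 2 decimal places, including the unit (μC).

Initial: C1(4μF, Q=16μC, V=4.00V), C2(5μF, Q=5μC, V=1.00V), C3(1μF, Q=13μC, V=13.00V), C4(1μF, Q=10μC, V=10.00V)
Op 1: GROUND 2: Q2=0; energy lost=2.500
Op 2: CLOSE 4-1: Q_total=26.00, C_total=5.00, V=5.20; Q4=5.20, Q1=20.80; dissipated=14.400
Op 3: GROUND 2: Q2=0; energy lost=0.000
Op 4: CLOSE 1-2: Q_total=20.80, C_total=9.00, V=2.31; Q1=9.24, Q2=11.56; dissipated=30.044
Final charges: Q1=9.24, Q2=11.56, Q3=13.00, Q4=5.20

Answer: 5.20 μC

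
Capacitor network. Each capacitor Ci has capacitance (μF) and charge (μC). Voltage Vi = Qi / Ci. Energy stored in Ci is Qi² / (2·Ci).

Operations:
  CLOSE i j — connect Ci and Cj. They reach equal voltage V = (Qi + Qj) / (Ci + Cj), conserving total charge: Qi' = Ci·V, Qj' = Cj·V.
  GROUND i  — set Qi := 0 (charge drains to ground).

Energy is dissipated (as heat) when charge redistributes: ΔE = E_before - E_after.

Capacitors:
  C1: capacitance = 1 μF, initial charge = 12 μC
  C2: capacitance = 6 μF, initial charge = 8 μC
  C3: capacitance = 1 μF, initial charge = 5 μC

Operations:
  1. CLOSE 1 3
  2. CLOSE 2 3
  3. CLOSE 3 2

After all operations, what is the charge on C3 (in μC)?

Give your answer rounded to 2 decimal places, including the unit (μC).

Initial: C1(1μF, Q=12μC, V=12.00V), C2(6μF, Q=8μC, V=1.33V), C3(1μF, Q=5μC, V=5.00V)
Op 1: CLOSE 1-3: Q_total=17.00, C_total=2.00, V=8.50; Q1=8.50, Q3=8.50; dissipated=12.250
Op 2: CLOSE 2-3: Q_total=16.50, C_total=7.00, V=2.36; Q2=14.14, Q3=2.36; dissipated=22.012
Op 3: CLOSE 3-2: Q_total=16.50, C_total=7.00, V=2.36; Q3=2.36, Q2=14.14; dissipated=0.000
Final charges: Q1=8.50, Q2=14.14, Q3=2.36

Answer: 2.36 μC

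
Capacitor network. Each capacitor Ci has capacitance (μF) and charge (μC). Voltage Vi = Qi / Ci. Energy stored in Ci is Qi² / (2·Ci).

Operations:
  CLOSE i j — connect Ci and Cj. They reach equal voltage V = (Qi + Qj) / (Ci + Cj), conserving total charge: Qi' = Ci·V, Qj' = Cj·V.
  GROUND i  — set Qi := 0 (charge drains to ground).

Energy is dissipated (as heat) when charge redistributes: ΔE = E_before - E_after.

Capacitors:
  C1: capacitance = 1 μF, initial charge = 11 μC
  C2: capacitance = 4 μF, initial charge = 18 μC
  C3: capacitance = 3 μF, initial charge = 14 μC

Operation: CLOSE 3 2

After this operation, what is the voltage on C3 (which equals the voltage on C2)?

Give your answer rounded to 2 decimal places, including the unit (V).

Answer: 4.57 V

Derivation:
Initial: C1(1μF, Q=11μC, V=11.00V), C2(4μF, Q=18μC, V=4.50V), C3(3μF, Q=14μC, V=4.67V)
Op 1: CLOSE 3-2: Q_total=32.00, C_total=7.00, V=4.57; Q3=13.71, Q2=18.29; dissipated=0.024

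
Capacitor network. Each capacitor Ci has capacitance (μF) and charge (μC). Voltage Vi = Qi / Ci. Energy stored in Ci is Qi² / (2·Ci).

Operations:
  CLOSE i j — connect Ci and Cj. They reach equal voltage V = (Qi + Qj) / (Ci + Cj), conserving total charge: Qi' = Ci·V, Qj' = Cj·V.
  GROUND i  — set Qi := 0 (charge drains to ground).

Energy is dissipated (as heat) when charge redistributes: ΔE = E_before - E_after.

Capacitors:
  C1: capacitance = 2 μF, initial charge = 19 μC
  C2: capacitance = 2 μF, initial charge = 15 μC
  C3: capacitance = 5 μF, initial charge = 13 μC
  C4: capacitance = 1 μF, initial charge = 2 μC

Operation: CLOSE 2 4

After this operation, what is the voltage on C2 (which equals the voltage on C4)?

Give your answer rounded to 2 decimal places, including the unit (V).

Answer: 5.67 V

Derivation:
Initial: C1(2μF, Q=19μC, V=9.50V), C2(2μF, Q=15μC, V=7.50V), C3(5μF, Q=13μC, V=2.60V), C4(1μF, Q=2μC, V=2.00V)
Op 1: CLOSE 2-4: Q_total=17.00, C_total=3.00, V=5.67; Q2=11.33, Q4=5.67; dissipated=10.083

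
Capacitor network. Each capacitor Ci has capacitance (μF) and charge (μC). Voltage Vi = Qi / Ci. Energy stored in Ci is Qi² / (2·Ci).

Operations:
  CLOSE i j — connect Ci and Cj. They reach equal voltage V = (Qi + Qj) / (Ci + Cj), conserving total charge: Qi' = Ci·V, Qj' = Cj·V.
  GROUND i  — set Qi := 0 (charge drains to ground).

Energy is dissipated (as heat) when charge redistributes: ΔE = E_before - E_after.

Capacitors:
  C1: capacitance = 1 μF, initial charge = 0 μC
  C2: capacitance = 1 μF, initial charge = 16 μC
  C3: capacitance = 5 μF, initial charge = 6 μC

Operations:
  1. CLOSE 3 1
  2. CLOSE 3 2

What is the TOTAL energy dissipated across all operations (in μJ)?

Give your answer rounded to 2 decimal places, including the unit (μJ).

Initial: C1(1μF, Q=0μC, V=0.00V), C2(1μF, Q=16μC, V=16.00V), C3(5μF, Q=6μC, V=1.20V)
Op 1: CLOSE 3-1: Q_total=6.00, C_total=6.00, V=1.00; Q3=5.00, Q1=1.00; dissipated=0.600
Op 2: CLOSE 3-2: Q_total=21.00, C_total=6.00, V=3.50; Q3=17.50, Q2=3.50; dissipated=93.750
Total dissipated: 94.350 μJ

Answer: 94.35 μJ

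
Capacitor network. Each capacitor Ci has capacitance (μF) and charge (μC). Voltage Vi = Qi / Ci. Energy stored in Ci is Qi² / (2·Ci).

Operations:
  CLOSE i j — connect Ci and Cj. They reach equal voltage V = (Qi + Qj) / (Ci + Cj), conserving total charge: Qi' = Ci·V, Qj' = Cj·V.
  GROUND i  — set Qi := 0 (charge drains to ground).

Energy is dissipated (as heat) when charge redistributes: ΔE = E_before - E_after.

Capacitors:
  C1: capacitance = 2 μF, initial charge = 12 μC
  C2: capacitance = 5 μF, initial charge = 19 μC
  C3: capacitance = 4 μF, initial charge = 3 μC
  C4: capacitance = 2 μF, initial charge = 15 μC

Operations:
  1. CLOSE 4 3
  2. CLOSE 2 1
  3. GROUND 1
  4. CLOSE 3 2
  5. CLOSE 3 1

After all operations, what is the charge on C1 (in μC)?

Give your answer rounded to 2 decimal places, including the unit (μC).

Initial: C1(2μF, Q=12μC, V=6.00V), C2(5μF, Q=19μC, V=3.80V), C3(4μF, Q=3μC, V=0.75V), C4(2μF, Q=15μC, V=7.50V)
Op 1: CLOSE 4-3: Q_total=18.00, C_total=6.00, V=3.00; Q4=6.00, Q3=12.00; dissipated=30.375
Op 2: CLOSE 2-1: Q_total=31.00, C_total=7.00, V=4.43; Q2=22.14, Q1=8.86; dissipated=3.457
Op 3: GROUND 1: Q1=0; energy lost=19.612
Op 4: CLOSE 3-2: Q_total=34.14, C_total=9.00, V=3.79; Q3=15.17, Q2=18.97; dissipated=2.268
Op 5: CLOSE 3-1: Q_total=15.17, C_total=6.00, V=2.53; Q3=10.12, Q1=5.06; dissipated=9.595
Final charges: Q1=5.06, Q2=18.97, Q3=10.12, Q4=6.00

Answer: 5.06 μC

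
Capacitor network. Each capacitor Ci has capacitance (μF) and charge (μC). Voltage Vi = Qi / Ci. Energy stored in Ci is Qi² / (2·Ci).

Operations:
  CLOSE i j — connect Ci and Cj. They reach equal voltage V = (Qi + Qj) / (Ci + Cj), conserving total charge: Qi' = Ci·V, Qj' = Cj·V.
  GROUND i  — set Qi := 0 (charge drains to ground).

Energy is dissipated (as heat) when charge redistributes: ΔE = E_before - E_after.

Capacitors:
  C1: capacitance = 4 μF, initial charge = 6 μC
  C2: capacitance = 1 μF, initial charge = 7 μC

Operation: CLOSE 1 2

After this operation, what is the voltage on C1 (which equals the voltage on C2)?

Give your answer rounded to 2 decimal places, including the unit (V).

Answer: 2.60 V

Derivation:
Initial: C1(4μF, Q=6μC, V=1.50V), C2(1μF, Q=7μC, V=7.00V)
Op 1: CLOSE 1-2: Q_total=13.00, C_total=5.00, V=2.60; Q1=10.40, Q2=2.60; dissipated=12.100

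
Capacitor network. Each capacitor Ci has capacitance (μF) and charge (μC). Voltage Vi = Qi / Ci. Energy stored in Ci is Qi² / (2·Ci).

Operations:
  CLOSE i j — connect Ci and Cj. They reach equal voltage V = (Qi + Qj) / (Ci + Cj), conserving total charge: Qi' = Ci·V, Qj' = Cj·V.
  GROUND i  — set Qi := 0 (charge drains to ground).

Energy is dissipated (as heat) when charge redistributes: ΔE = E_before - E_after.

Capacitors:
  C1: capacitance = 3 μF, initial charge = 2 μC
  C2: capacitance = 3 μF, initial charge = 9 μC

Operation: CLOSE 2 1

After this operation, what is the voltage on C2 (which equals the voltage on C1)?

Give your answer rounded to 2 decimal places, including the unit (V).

Answer: 1.83 V

Derivation:
Initial: C1(3μF, Q=2μC, V=0.67V), C2(3μF, Q=9μC, V=3.00V)
Op 1: CLOSE 2-1: Q_total=11.00, C_total=6.00, V=1.83; Q2=5.50, Q1=5.50; dissipated=4.083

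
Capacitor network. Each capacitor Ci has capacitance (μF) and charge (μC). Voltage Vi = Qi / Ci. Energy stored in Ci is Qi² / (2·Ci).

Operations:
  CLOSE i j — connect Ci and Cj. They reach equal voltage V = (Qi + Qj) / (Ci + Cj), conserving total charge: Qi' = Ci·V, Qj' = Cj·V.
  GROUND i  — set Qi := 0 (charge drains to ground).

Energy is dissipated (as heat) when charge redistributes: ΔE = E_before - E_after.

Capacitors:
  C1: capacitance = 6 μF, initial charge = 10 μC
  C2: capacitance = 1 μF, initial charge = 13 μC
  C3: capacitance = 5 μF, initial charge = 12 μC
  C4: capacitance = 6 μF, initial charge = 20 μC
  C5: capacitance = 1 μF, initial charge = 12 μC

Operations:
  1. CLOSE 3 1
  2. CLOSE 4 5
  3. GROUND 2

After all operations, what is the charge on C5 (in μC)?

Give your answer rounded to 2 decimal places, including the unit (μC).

Initial: C1(6μF, Q=10μC, V=1.67V), C2(1μF, Q=13μC, V=13.00V), C3(5μF, Q=12μC, V=2.40V), C4(6μF, Q=20μC, V=3.33V), C5(1μF, Q=12μC, V=12.00V)
Op 1: CLOSE 3-1: Q_total=22.00, C_total=11.00, V=2.00; Q3=10.00, Q1=12.00; dissipated=0.733
Op 2: CLOSE 4-5: Q_total=32.00, C_total=7.00, V=4.57; Q4=27.43, Q5=4.57; dissipated=32.190
Op 3: GROUND 2: Q2=0; energy lost=84.500
Final charges: Q1=12.00, Q2=0.00, Q3=10.00, Q4=27.43, Q5=4.57

Answer: 4.57 μC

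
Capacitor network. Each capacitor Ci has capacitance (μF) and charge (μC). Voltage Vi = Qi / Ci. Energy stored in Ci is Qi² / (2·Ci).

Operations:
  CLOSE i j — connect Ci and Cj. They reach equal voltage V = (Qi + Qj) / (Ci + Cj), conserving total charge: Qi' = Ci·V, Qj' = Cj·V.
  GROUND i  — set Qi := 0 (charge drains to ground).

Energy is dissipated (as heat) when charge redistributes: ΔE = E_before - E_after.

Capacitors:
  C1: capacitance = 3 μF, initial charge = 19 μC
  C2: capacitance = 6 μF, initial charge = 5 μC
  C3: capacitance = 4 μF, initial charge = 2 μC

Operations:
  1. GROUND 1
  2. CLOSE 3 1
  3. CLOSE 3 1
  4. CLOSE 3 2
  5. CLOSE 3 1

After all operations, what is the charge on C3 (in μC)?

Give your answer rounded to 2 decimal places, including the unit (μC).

Answer: 1.89 μC

Derivation:
Initial: C1(3μF, Q=19μC, V=6.33V), C2(6μF, Q=5μC, V=0.83V), C3(4μF, Q=2μC, V=0.50V)
Op 1: GROUND 1: Q1=0; energy lost=60.167
Op 2: CLOSE 3-1: Q_total=2.00, C_total=7.00, V=0.29; Q3=1.14, Q1=0.86; dissipated=0.214
Op 3: CLOSE 3-1: Q_total=2.00, C_total=7.00, V=0.29; Q3=1.14, Q1=0.86; dissipated=0.000
Op 4: CLOSE 3-2: Q_total=6.14, C_total=10.00, V=0.61; Q3=2.46, Q2=3.69; dissipated=0.360
Op 5: CLOSE 3-1: Q_total=3.31, C_total=7.00, V=0.47; Q3=1.89, Q1=1.42; dissipated=0.093
Final charges: Q1=1.42, Q2=3.69, Q3=1.89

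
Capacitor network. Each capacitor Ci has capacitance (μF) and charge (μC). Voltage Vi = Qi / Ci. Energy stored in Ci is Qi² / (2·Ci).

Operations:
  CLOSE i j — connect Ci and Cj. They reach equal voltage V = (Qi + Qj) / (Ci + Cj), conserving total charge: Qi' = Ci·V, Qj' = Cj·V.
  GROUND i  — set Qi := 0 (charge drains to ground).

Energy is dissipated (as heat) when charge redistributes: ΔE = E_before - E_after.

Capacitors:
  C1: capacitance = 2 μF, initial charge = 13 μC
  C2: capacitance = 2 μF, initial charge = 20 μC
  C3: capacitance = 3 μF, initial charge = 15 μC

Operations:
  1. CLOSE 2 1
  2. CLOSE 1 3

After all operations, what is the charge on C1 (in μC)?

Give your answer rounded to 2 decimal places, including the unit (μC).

Initial: C1(2μF, Q=13μC, V=6.50V), C2(2μF, Q=20μC, V=10.00V), C3(3μF, Q=15μC, V=5.00V)
Op 1: CLOSE 2-1: Q_total=33.00, C_total=4.00, V=8.25; Q2=16.50, Q1=16.50; dissipated=6.125
Op 2: CLOSE 1-3: Q_total=31.50, C_total=5.00, V=6.30; Q1=12.60, Q3=18.90; dissipated=6.338
Final charges: Q1=12.60, Q2=16.50, Q3=18.90

Answer: 12.60 μC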